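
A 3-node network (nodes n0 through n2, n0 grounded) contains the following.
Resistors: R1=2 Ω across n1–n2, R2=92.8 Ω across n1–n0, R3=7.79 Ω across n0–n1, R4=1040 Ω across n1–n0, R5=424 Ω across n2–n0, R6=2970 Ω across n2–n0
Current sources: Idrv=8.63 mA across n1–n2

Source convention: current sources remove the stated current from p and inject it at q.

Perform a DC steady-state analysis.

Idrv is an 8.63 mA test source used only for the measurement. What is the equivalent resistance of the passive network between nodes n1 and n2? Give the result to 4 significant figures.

R_eq = 1.989 Ω

Apply KCL at each of the 2 non-ground nodes and solve the resulting linear system.
Node n1: branches {R1, R2, R3, R4, Idrv} → V_1 = -0.0003240
Node n2: branches {R1, R5, R6, Idrv} → V_2 = 0.01685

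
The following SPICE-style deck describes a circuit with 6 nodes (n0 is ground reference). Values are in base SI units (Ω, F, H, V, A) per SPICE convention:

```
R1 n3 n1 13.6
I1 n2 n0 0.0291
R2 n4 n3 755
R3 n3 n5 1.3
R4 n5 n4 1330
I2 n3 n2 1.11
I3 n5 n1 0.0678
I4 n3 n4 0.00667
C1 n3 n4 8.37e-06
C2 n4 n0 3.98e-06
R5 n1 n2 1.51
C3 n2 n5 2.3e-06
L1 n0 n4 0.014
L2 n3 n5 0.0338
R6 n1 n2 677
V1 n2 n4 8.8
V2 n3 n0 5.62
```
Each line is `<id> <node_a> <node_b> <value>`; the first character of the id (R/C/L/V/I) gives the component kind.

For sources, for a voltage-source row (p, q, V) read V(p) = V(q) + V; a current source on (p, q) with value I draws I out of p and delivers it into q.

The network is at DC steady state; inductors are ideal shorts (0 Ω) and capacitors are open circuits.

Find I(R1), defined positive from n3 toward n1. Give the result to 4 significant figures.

Element admittances at DC:
  Y(R1) = 0.07353 S between n3,n1
  I1: injects 0.0291 A into n0 (from n2)
  Y(R2) = 0.001325 S between n4,n3
  Y(R3) = 0.7692 S between n3,n5
  Y(R4) = 0.0007519 S between n5,n4
  I2: injects 1.11 A into n2 (from n3)
  I3: injects 0.0678 A into n1 (from n5)
  I4: injects 0.00667 A into n4 (from n3)
  Y(C1) = 0.000 S between n3,n4
  Y(C2) = 0.000 S between n4,n0
  Y(R5) = 0.6623 S between n1,n2
  Y(C3) = 0.000 S between n2,n5
  L1: short n0↔n4 (DC inductor)
  L2: short n3↔n5 (DC inductor)
  Y(R6) = 0.001477 S between n1,n2
  V1: constraint V(n2)−V(n4) = 8.8
  V2: constraint V(n3)−V(n0) = 5.62
Assemble and solve the 9×9 MNA system:
  V(n1)=8.575  V(n2)=8.800  V(n3)=5.620  V(n4)=0.000  V(n5)=5.620
  i(L1)=-0.9498  i(L2)=0.07203  i(V1)=0.9314  i(V2)=-0.9789

-0.2173 A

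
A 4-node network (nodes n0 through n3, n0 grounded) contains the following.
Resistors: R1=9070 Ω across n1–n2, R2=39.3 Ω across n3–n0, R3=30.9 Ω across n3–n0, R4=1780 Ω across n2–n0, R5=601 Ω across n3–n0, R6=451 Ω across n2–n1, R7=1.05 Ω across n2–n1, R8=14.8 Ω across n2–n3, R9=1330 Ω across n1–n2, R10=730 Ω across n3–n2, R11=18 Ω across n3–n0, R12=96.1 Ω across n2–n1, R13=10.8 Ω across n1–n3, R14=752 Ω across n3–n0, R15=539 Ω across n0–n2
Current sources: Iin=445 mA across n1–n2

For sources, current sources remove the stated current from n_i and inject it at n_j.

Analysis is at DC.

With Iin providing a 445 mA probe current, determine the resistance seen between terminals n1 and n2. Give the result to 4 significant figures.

R_eq = 0.9939 Ω

Apply KCL at each of the 3 non-ground nodes and solve the resulting linear system.
Node n1: branches {R1, R6, R7, R9, R12, R13, Iin} → V_1 = -0.1975
Node n2: branches {R1, R4, R6, R7, R8, R9, R10, R12, R15, Iin} → V_2 = 0.2448
Node n3: branches {R2, R3, R5, R8, R10, R11, R13, R14} → V_3 = -0.005085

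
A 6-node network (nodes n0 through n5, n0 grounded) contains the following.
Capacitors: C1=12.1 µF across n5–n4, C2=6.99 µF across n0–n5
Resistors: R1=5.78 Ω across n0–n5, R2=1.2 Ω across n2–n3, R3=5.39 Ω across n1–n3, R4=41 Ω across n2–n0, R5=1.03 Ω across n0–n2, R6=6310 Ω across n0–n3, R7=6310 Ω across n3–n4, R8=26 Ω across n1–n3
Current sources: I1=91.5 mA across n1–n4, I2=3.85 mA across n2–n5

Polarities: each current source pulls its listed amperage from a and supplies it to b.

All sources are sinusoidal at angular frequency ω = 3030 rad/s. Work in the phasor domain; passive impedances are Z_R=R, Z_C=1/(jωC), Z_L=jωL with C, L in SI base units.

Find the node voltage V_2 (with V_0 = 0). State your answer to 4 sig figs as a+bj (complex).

Apply KCL at each of the 5 non-ground nodes and solve the resulting linear system.
Node n1: branches {R3, I1, R8} → V_1 = -0.6138-0.0008926j
Node n2: branches {R2, R4, R5, I2} → V_2 = -0.09565-0.0004068j
Node n3: branches {R2, R3, R6, R7, R8} → V_3 = -0.2053-0.0008926j
Node n4: branches {C1, R7, I1} → V_4 = 0.5536-2.557j
Node n5: branches {C1, R1, C2, I2} → V_5 = 0.5426-0.06408j

-0.09565-0.0004068j V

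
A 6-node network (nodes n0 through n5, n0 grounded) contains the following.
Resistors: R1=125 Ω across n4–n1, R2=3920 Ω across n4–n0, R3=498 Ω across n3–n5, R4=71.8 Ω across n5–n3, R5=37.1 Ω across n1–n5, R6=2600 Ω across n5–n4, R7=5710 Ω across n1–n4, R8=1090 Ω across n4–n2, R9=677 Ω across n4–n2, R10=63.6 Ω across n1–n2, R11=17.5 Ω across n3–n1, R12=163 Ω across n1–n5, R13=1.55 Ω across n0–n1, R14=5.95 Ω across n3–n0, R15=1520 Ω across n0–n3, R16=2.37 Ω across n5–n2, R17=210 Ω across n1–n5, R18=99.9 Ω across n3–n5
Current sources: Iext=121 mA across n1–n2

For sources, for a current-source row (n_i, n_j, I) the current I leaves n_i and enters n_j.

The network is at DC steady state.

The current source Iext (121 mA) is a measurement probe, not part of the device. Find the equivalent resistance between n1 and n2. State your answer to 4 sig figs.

Element admittances at DC:
  Y(R1) = 0.008000 S between n4,n1
  Y(R2) = 0.0002551 S between n4,n0
  Y(R3) = 0.002008 S between n3,n5
  Y(R4) = 0.01393 S between n5,n3
  Y(R5) = 0.02695 S between n1,n5
  Y(R6) = 0.0003846 S between n5,n4
  Y(R7) = 0.0001751 S between n1,n4
  Y(R8) = 0.0009174 S between n4,n2
  Y(R9) = 0.001477 S between n4,n2
  Y(R10) = 0.01572 S between n1,n2
  Y(R11) = 0.05714 S between n3,n1
  Y(R12) = 0.006135 S between n1,n5
  Y(R13) = 0.6452 S between n0,n1
  Y(R14) = 0.1681 S between n3,n0
  Y(R15) = 0.0006579 S between n0,n3
  Y(R16) = 0.4219 S between n5,n2
  Y(R17) = 0.004762 S between n1,n5
  Y(R18) = 0.01001 S between n3,n5
  Iext: injects 0.121 A into n2 (from n1)
Assemble and solve the 5×5 MNA system:
  V(n1)=-0.03718  V(n2)=1.672  V(n3)=0.1416  V(n4)=0.3800  V(n5)=1.456

R_eq = 14.12 Ω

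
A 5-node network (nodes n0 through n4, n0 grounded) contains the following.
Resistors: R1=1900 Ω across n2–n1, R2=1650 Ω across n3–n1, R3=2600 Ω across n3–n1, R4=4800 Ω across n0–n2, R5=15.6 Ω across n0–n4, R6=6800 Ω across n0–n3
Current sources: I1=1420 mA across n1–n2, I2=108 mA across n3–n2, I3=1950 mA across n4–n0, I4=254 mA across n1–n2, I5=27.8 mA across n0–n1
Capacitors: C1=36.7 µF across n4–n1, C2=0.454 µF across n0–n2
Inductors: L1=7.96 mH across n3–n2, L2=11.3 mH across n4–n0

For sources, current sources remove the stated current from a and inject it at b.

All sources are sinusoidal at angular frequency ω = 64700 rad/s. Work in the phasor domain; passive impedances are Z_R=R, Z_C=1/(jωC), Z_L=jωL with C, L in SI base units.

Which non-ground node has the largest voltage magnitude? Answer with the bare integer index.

Apply KCL at each of the 4 non-ground nodes and solve the resulting linear system.
Node n1: branches {R1, R2, I1, C1, R3, I4, I5} → V_1 = -55.59-2.563j
Node n2: branches {R1, I1, C2, L1, I2, R4, I4} → V_2 = 5.427-56.16j
Node n3: branches {R2, L1, R3, I2, R6} → V_3 = -56.12-107.3j
Node n4: branches {C1, L2, R5, I3} → V_4 = -55.54-3.243j

3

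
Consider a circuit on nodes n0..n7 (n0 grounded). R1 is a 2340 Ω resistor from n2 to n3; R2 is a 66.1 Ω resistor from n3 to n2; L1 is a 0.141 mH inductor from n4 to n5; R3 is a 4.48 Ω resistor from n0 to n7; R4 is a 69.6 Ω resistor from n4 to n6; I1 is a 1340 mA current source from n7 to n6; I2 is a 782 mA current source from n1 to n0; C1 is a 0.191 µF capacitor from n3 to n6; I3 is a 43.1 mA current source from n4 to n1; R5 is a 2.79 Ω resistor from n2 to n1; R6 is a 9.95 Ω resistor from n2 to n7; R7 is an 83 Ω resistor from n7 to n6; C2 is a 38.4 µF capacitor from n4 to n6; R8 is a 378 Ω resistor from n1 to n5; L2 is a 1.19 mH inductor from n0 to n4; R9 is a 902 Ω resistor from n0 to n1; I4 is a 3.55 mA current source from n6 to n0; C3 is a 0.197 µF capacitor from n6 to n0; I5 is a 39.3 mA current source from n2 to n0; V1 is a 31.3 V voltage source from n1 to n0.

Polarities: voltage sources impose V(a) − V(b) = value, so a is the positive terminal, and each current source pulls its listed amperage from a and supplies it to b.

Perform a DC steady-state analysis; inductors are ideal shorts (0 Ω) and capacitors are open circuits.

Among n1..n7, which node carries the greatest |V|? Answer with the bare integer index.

Element admittances at DC:
  Y(R1) = 0.0004274 S between n2,n3
  Y(R2) = 0.01513 S between n3,n2
  L1: short n4↔n5 (DC inductor)
  Y(R3) = 0.2232 S between n0,n7
  Y(R4) = 0.01437 S between n4,n6
  I1: injects 1.34 A into n6 (from n7)
  I2: injects 0.782 A into n0 (from n1)
  Y(C1) = 0.000 S between n3,n6
  I3: injects 0.0431 A into n1 (from n4)
  Y(R5) = 0.3584 S between n2,n1
  Y(R6) = 0.1005 S between n2,n7
  Y(R7) = 0.01205 S between n7,n6
  Y(C2) = 0.000 S between n4,n6
  Y(R8) = 0.002646 S between n1,n5
  L2: short n0↔n4 (DC inductor)
  Y(R9) = 0.001109 S between n0,n1
  I4: injects 0.00355 A into n0 (from n6)
  Y(C3) = 0.000 S between n6,n0
  I5: injects 0.0393 A into n0 (from n2)
  V1: constraint V(n1)−V(n0) = 31.3
Assemble and solve the 10×10 MNA system:
  V(n1)=31.30  V(n2)=25.58  V(n3)=25.58  V(n4)=0.000  V(n5)=0.000  V(n6)=53.13  V(n7)=5.572
  i(L1)=-0.08280  i(L2)=-0.8031  i(V1)=-2.907

6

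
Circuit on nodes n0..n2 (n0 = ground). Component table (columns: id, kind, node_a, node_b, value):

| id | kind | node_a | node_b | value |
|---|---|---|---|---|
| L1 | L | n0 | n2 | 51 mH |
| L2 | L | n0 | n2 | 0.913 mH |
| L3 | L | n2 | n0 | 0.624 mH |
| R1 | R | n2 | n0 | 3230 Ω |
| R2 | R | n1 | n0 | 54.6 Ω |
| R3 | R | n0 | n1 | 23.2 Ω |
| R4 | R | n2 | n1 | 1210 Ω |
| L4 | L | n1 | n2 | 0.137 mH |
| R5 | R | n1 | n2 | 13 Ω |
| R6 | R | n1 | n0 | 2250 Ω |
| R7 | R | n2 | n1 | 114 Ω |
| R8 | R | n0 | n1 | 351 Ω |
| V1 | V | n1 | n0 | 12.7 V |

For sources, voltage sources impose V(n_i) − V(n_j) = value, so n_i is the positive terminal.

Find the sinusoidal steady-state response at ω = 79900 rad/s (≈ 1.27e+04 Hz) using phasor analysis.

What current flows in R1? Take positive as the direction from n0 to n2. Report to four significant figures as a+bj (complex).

MNA unknowns: 2 node voltages V₁..V_2 plus 1 source current (V1)
L1: Y=0.000-0.0002454j on G[0,2]
L2: Y=0.000-0.01371j on G[0,2]
L3: Y=0.000-0.02006j on G[2,0]
R1: Y=0.0003096+0.000j on G[2,0]
R2: Y=0.01832+0.000j on G[1,0]
R3: Y=0.04310+0.000j on G[0,1]
R4: Y=0.0008264+0.000j on G[2,1]
L4: Y=0.000-0.09136j on G[1,2]
R5: Y=0.07692+0.000j on G[1,2]
R6: Y=0.0004444+0.000j on G[1,0]
R7: Y=0.008772+0.000j on G[2,1]
R8: Y=0.002849+0.000j on G[0,1]
V1: row V1−V0=12.7, i_V1 at 1,0
solve → V1=12.70+0.000j, V2=10.36+1.592j
aux → i_V1=-0.8792+0.3518j

-0.003206-0.0004927j A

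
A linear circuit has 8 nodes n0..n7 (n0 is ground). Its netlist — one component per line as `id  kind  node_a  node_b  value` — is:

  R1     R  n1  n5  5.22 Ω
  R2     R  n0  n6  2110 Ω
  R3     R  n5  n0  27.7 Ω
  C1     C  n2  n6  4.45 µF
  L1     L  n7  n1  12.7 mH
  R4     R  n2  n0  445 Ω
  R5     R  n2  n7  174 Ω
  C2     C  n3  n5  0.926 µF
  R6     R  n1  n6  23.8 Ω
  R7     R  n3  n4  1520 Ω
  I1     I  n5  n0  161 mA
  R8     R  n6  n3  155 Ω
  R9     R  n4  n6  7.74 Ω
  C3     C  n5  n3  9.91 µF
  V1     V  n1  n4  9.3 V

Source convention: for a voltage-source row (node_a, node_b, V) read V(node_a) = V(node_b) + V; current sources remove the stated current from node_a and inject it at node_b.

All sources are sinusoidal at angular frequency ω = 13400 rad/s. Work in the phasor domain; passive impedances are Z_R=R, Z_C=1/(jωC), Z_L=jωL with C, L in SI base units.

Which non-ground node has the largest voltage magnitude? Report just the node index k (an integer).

Apply KCL at each of the 7 non-ground nodes and solve the resulting linear system.
Node n1: branches {R1, L1, R6, V1} → V_1 = -3.325+0.06947j
Node n2: branches {C1, R4, R5} → V_2 = -10.08-0.7584j
Node n3: branches {C2, R7, R8, C3} → V_3 = -3.721+0.3588j
Node n4: branches {R7, R9, V1} → V_4 = -12.62+0.06947j
Node n5: branches {R1, R3, C2, I1, C3} → V_5 = -3.703+0.04729j
Node n6: branches {R2, C1, R6, R8, R9} → V_6 = -9.823-0.005946j
Node n7: branches {L1, R5} → V_7 = -6.213-3.712j
Source currents: i(V1)=-0.3678+0.009554j

4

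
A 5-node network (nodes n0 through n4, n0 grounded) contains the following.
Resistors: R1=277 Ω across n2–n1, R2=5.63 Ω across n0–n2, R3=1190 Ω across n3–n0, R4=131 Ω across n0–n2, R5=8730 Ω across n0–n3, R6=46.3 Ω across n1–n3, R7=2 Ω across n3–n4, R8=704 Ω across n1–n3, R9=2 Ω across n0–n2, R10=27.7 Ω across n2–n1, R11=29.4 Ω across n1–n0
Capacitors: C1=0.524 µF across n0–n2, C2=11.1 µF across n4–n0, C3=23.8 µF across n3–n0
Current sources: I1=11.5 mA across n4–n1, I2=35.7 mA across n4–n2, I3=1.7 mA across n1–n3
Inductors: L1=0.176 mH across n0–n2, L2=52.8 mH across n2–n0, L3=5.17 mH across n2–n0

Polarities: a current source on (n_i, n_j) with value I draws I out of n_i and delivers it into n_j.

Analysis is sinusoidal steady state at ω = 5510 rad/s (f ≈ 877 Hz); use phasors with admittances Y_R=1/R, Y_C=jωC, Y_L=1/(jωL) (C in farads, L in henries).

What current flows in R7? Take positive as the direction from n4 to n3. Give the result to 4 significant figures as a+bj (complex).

-0.03318+0.003989j A

Apply KCL at each of the 4 non-ground nodes and solve the resulting linear system.
Node n1: branches {R1, I1, R6, R8, R10, R11, I3} → V_1 = 0.1081+0.06363j
Node n2: branches {R1, C1, R2, R4, L1, I2, L2, L3, R9, R10} → V_2 = 0.01581+0.02674j
Node n3: branches {R3, R5, R6, R7, R8, C3, I3} → V_3 = 0.001135+0.2213j
Node n4: branches {C2, I1, I2, R7} → V_4 = -0.06522+0.2293j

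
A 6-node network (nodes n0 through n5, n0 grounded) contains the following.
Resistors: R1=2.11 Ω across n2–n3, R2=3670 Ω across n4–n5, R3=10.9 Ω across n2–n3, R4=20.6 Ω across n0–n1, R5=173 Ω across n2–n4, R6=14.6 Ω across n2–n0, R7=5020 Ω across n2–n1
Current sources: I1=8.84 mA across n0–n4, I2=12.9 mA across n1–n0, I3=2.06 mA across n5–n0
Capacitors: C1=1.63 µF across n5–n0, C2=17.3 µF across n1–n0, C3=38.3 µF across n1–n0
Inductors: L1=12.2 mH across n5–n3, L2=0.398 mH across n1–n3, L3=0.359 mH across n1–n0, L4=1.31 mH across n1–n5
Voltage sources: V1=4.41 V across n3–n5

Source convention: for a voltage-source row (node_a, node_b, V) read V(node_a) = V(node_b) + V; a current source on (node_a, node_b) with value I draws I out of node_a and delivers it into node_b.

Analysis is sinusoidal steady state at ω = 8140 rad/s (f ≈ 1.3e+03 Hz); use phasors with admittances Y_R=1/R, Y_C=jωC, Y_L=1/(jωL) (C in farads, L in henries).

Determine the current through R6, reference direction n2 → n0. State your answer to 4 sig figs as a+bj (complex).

Element admittances at ω=8140 rad/s:
  Y(R1) = 0.4739+0.000j S between n2,n3
  I1: injects 0.00884 A into n4 (from n0)
  Y(R2) = 0.0002725+0.000j S between n4,n5
  Y(C1) = 0.000+0.01327j S between n5,n0
  Y(L1) = 0.000-0.01007j S between n5,n3
  Y(R3) = 0.09174+0.000j S between n2,n3
  Y(L2) = 0.000-0.3087j S between n1,n3
  I2: injects 0.0129 A into n0 (from n1)
  Y(R4) = 0.04854+0.000j S between n0,n1
  Y(C2) = 0.000+0.1408j S between n1,n0
  Y(L3) = 0.000-0.3422j S between n1,n0
  Y(C3) = 0.000+0.3118j S between n1,n0
  I3: injects 0.00206 A into n0 (from n5)
  Y(R5) = 0.005780+0.000j S between n2,n4
  Y(R6) = 0.06849+0.000j S between n2,n0
  Y(R7) = 0.0001992+0.000j S between n2,n1
  Y(L4) = 0.000-0.09378j S between n1,n5
  V1: constraint V(n3)−V(n5) = 4.41
Assemble and solve the 6×6 MNA system:
  V(n1)=-0.03466+0.5188j  V(n2)=0.8496+0.3604j  V(n3)=0.9398+0.4039j  V(n4)=2.116+0.3623j  V(n5)=-3.470+0.4039j
  i(V1)=-0.01559+0.3206j

0.05819+0.02468j A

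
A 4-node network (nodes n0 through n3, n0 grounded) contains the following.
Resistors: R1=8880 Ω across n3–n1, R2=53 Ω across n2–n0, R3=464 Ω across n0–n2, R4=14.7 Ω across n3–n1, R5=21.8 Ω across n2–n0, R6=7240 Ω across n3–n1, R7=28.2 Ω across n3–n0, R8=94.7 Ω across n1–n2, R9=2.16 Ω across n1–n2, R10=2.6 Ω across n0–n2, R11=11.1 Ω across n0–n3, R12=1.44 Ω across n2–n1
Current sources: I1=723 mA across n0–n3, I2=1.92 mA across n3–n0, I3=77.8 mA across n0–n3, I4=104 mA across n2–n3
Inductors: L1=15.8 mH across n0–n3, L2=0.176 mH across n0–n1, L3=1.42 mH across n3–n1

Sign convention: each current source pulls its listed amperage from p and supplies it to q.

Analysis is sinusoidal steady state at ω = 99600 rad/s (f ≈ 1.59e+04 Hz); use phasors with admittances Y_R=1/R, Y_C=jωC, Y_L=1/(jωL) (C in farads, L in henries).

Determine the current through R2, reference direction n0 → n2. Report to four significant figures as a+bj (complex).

-0.007645-0.0006933j A

MNA unknowns: 3 node voltages V₁..V_3
R1: Y=0.0001126+0.000j on G[3,1]
R2: Y=0.01887+0.000j on G[2,0]
R3: Y=0.002155+0.000j on G[0,2]
R4: Y=0.06803+0.000j on G[3,1]
I1: z[0]−=0.723, z[3]+=0.723
R5: Y=0.04587+0.000j on G[2,0]
L1: Y=0.000-0.0006355j on G[0,3]
R6: Y=0.0001381+0.000j on G[3,1]
R7: Y=0.03546+0.000j on G[3,0]
R8: Y=0.01056+0.000j on G[1,2]
I2: z[3]−=0.00192, z[0]+=0.00192
R9: Y=0.4630+0.000j on G[1,2]
R10: Y=0.3846+0.000j on G[0,2]
L2: Y=0.000-0.05705j on G[0,1]
R11: Y=0.09009+0.000j on G[0,3]
I3: z[0]−=0.0778, z[3]+=0.0778
R12: Y=0.6944+0.000j on G[2,1]
L3: Y=0.000-0.007071j on G[3,1]
I4: z[2]−=0.104, z[3]+=0.104
solve → V1=0.6509+0.05095j, V2=0.4052+0.03675j, V3=4.882+0.1883j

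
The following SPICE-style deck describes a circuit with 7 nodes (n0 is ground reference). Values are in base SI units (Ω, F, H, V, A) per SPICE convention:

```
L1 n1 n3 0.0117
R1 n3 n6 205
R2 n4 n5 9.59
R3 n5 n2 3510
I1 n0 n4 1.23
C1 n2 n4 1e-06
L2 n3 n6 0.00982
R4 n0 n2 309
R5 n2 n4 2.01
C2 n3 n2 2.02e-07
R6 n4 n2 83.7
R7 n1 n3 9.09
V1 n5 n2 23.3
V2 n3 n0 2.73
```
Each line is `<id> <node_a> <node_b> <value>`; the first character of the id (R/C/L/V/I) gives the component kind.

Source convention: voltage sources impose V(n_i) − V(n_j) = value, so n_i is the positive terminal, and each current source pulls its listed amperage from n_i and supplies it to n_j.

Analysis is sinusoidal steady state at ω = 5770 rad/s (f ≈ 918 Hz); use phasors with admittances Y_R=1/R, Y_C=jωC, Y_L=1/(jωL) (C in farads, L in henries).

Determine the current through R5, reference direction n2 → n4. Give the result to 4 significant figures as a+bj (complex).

Element admittances at ω=5770 rad/s:
  Y(L1) = 0.000-0.01481j S between n1,n3
  Y(R1) = 0.004878+0.000j S between n3,n6
  Y(R2) = 0.1043+0.000j S between n4,n5
  Y(R3) = 0.0002849+0.000j S between n5,n2
  I1: injects 1.23 A into n4 (from n0)
  Y(C1) = 0.000+0.005770j S between n2,n4
  Y(L2) = 0.000-0.01765j S between n3,n6
  Y(R4) = 0.003236+0.000j S between n0,n2
  Y(R5) = 0.4975+0.000j S between n2,n4
  Y(C2) = 0.000+0.001166j S between n3,n2
  Y(R6) = 0.01195+0.000j S between n4,n2
  Y(R7) = 0.1100+0.000j S between n1,n3
  V1: constraint V(n5)−V(n2) = 23.3
  V2: constraint V(n3)−V(n0) = 2.73
Assemble and solve the 8×8 MNA system:
  V(n1)=2.730+0.000j  V(n2)=336.7-120.3j  V(n3)=2.730+0.000j  V(n4)=342.7-120.4j  V(n5)=360.0-120.3j  V(n6)=2.730+0.000j
  i(V1)=-1.815-0.005845j  i(V2)=0.1402+0.3893j

-2.966+0.02789j A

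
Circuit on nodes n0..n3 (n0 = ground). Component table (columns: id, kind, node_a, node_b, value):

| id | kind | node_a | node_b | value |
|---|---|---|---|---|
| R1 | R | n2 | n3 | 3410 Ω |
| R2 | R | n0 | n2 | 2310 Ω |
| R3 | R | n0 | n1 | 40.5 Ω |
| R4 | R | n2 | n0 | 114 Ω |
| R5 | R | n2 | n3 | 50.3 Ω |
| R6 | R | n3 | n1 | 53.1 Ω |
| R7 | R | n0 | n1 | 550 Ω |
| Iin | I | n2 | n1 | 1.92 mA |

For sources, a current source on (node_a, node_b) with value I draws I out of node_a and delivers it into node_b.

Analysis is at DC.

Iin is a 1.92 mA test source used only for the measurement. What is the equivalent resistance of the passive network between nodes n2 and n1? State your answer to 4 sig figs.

MNA unknowns: 3 node voltages V₁..V_3
R1: Y=0.0002933 on G[2,3]
R2: Y=0.0004329 on G[0,2]
R3: Y=0.02469 on G[0,1]
R4: Y=0.008772 on G[2,0]
R5: Y=0.01988 on G[2,3]
R6: Y=0.01883 on G[3,1]
R7: Y=0.001818 on G[0,1]
Iin: z[2]−=0.00192, z[1]+=0.00192
solve → V1=0.02986, V2=-0.08599, V3=-0.03006

R_eq = 60.34 Ω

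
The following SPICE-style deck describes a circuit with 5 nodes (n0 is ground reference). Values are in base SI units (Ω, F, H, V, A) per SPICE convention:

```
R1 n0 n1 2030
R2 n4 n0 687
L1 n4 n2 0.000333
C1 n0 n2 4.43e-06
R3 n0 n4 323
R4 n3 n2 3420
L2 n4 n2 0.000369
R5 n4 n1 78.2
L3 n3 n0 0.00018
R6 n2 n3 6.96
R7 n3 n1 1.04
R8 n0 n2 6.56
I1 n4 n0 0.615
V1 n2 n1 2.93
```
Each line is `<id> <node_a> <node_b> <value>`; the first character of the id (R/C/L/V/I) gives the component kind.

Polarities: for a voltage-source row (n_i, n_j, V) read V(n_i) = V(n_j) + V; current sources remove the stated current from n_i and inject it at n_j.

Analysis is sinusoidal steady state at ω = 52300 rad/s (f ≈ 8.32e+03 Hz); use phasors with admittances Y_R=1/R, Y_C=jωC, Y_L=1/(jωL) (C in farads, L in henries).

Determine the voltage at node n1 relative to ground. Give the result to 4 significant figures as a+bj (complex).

-5.845+0.7536j V

Apply KCL at each of the 4 non-ground nodes and solve the resulting linear system.
Node n1: branches {R1, R5, R7, V1} → V_1 = -5.845+0.7536j
Node n2: branches {L1, C1, R4, L2, R6, R8, V1} → V_2 = -2.915+0.7536j
Node n3: branches {R4, L3, R6, R7} → V_3 = -5.485+0.2266j
Node n4: branches {R2, L1, R3, L2, R5, I1} → V_4 = -3.790-4.959j
Source currents: i(V1)=-0.3751+0.5802j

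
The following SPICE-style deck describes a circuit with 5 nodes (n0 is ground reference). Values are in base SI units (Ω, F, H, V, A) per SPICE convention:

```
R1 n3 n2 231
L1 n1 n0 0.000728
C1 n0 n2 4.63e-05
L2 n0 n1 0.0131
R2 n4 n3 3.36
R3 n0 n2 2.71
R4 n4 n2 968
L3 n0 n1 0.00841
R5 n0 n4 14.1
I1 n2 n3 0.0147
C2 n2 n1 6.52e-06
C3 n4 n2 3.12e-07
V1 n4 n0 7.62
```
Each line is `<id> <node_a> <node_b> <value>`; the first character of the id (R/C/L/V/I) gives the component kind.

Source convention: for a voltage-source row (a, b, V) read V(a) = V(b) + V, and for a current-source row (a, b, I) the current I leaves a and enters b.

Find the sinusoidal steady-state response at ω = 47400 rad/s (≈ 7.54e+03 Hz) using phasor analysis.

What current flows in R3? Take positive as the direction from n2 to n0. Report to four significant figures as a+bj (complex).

Element admittances at ω=47400 rad/s:
  Y(R1) = 0.004329+0.000j S between n3,n2
  Y(L1) = 0.000-0.02898j S between n1,n0
  Y(C1) = 0.000+2.195j S between n0,n2
  Y(L2) = 0.000-0.001610j S between n0,n1
  Y(R2) = 0.2976+0.000j S between n4,n3
  Y(R3) = 0.3690+0.000j S between n0,n2
  Y(R4) = 0.001033+0.000j S between n4,n2
  Y(L3) = 0.000-0.002509j S between n0,n1
  Y(R5) = 0.07092+0.000j S between n0,n4
  I1: injects 0.0147 A into n3 (from n2)
  Y(C2) = 0.000+0.3090j S between n2,n1
  Y(C3) = 0.000+0.01479j S between n4,n2
  V1: constraint V(n4)−V(n0) = 7.62
Assemble and solve the 5×5 MNA system:
  V(n1)=0.05866-0.003244j  V(n2)=0.05237-0.002897j  V(n3)=7.560-4.153e-05j  V(n4)=7.620+0.000j
  i(V1)=-0.5660-0.1119j

0.01933-0.001069j A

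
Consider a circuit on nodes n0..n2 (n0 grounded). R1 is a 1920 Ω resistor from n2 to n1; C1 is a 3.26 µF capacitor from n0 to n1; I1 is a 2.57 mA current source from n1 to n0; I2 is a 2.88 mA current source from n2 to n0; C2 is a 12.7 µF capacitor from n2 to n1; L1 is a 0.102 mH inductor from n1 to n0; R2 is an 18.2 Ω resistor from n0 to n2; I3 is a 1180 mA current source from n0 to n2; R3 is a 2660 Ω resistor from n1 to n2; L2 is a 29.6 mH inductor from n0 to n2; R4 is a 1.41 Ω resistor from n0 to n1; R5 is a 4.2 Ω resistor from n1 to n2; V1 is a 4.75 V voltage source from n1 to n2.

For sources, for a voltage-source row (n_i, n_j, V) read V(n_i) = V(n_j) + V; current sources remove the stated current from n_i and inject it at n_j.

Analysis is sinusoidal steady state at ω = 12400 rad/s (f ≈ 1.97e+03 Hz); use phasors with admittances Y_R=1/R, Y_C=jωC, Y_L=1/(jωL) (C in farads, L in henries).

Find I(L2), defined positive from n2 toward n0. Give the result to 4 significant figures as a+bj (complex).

Element admittances at ω=12400 rad/s:
  Y(R1) = 0.0005208+0.000j S between n2,n1
  Y(C1) = 0.000+0.04042j S between n0,n1
  I1: injects 0.00257 A into n0 (from n1)
  I2: injects 0.00288 A into n0 (from n2)
  Y(C2) = 0.000+0.1575j S between n2,n1
  Y(L1) = 0.000-0.7906j S between n1,n0
  Y(R2) = 0.05495+0.000j S between n0,n2
  I3: injects 1.18 A into n2 (from n0)
  Y(R3) = 0.0003759+0.000j S between n1,n2
  Y(L2) = 0.000-0.002724j S between n0,n2
  Y(R4) = 0.7092+0.000j S between n0,n1
  Y(R5) = 0.2381+0.000j S between n1,n2
  V1: constraint V(n1)−V(n2) = 4.75
Assemble and solve the 3×3 MNA system:
  V(n1)=0.9617+0.9306j  V(n2)=-3.788+0.9306j
  i(V1)=-2.518-0.6866j

0.002535+0.01032j A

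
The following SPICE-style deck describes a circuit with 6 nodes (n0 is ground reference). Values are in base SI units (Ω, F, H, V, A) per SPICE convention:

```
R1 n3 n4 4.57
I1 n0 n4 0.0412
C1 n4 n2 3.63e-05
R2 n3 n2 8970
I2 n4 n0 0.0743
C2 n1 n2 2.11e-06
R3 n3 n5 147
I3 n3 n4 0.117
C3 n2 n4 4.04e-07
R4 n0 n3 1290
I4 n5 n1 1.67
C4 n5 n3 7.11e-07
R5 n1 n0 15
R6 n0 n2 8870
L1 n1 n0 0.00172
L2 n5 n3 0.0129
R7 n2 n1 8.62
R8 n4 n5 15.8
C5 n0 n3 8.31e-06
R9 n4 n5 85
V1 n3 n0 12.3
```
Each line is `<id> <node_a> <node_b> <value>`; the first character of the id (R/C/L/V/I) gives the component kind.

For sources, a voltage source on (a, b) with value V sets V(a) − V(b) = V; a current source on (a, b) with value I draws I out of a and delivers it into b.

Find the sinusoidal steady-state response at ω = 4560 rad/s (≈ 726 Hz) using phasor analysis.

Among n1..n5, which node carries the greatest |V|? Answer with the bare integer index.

5

MNA unknowns: 5 node voltages V₁..V_5 plus 1 source current (V1)
R1: Y=0.2188+0.000j on G[3,4]
I1: z[0]−=0.0412, z[4]+=0.0412
C1: Y=0.000+0.1655j on G[4,2]
R2: Y=0.0001115+0.000j on G[3,2]
I2: z[4]−=0.0743, z[0]+=0.0743
C2: Y=0.000+0.009622j on G[1,2]
R3: Y=0.006803+0.000j on G[3,5]
I3: z[3]−=0.117, z[4]+=0.117
C3: Y=0.000+0.001842j on G[2,4]
R4: Y=0.0007752+0.000j on G[0,3]
I4: z[5]−=1.67, z[1]+=1.67
C4: Y=0.000+0.003242j on G[5,3]
R5: Y=0.06667+0.000j on G[1,0]
R6: Y=0.0001127+0.000j on G[0,2]
L1: Y=0.000-0.1275j on G[1,0]
L2: Y=0.000-0.01700j on G[5,3]
R7: Y=0.1160+0.000j on G[2,1]
R8: Y=0.06329+0.000j on G[4,5]
C5: Y=0.000+0.03789j on G[0,3]
R9: Y=0.01176+0.000j on G[4,5]
V1: row V3−V0=12.3, i_V1 at 3,0
solve → V1=10.02+8.349j, V2=10.05+2.129j, V3=12.30+0.000j, V4=5.741+1.749j, V5=-13.65-2.758j
aux → i_V1=-1.776+0.2550j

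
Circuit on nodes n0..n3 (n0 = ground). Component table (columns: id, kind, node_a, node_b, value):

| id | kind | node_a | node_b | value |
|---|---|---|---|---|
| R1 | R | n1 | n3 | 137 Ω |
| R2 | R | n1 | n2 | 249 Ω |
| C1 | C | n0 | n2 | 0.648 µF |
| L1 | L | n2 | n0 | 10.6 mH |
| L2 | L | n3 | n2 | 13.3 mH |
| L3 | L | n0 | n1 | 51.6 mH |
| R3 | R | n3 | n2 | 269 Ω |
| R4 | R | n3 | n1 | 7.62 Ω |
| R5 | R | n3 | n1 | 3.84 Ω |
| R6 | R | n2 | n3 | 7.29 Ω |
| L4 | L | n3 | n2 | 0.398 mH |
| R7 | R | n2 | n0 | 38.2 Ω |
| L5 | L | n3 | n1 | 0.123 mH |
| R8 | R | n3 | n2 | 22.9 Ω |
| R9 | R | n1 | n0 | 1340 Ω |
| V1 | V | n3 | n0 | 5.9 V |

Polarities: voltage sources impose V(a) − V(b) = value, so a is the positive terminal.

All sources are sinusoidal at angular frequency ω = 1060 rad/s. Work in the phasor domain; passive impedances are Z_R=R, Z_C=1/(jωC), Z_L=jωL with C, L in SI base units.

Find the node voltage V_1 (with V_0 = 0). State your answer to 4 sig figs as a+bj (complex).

5.886+5.321e-05j V

Apply KCL at each of the 3 non-ground nodes and solve the resulting linear system.
Node n1: branches {R1, R2, L3, R4, R5, L5, R9} → V_1 = 5.886+5.321e-05j
Node n2: branches {R2, C1, L1, L2, R3, R6, L4, R7, R8} → V_2 = 5.690-0.04328j
Node n3: branches {R1, L2, R3, R4, R5, R6, L4, L5, R8, V1} → V_3 = 5.900+0.000j
Source currents: i(V1)=-0.1495+0.6113j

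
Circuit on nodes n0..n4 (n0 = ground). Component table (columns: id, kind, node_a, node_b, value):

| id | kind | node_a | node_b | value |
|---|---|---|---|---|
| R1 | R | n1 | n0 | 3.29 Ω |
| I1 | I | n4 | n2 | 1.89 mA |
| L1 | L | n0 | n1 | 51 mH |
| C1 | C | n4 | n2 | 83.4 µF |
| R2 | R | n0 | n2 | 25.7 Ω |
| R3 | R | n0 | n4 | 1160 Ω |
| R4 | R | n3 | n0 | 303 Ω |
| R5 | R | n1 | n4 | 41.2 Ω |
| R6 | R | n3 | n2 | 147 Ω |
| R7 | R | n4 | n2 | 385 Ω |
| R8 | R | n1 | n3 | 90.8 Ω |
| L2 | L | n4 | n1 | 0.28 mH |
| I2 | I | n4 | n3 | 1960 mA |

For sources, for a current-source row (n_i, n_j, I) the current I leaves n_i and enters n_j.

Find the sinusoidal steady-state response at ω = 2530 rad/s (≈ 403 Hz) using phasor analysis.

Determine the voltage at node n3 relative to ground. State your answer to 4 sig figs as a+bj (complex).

92.21-0.9095j V

Apply KCL at each of the 4 non-ground nodes and solve the resulting linear system.
Node n1: branches {R1, L1, R5, R8, L2} → V_1 = -0.9682+0.4390j
Node n2: branches {I1, C1, R2, R6, R7} → V_2 = -0.3209-3.534j
Node n3: branches {R4, R6, R8, I2} → V_3 = 92.21-0.9095j
Node n4: branches {I1, C1, R3, R5, R7, L2, I2} → V_4 = -1.095-0.4919j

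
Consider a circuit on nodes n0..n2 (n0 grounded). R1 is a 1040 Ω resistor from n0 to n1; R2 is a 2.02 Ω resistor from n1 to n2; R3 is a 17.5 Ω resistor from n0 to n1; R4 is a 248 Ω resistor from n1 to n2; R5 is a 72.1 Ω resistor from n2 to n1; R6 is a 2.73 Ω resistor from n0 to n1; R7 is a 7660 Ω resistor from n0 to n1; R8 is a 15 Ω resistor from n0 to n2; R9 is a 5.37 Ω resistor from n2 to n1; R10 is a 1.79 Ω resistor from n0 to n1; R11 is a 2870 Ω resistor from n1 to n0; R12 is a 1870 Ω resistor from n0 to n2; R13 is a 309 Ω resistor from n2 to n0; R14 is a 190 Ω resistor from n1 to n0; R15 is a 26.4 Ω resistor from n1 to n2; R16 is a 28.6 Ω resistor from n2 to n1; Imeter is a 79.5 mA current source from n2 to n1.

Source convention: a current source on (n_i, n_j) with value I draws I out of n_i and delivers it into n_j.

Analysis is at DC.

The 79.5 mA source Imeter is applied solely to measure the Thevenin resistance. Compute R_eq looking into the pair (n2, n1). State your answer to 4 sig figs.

MNA unknowns: 2 node voltages V₁..V_2
R1: Y=0.0009615 on G[0,1]
R2: Y=0.4950 on G[1,2]
R3: Y=0.05714 on G[0,1]
R4: Y=0.004032 on G[1,2]
R5: Y=0.01387 on G[2,1]
R6: Y=0.3663 on G[0,1]
R7: Y=0.0001305 on G[0,1]
R8: Y=0.06667 on G[0,2]
R9: Y=0.1862 on G[2,1]
R10: Y=0.5587 on G[0,1]
R11: Y=0.0003484 on G[1,0]
R12: Y=0.0005348 on G[0,2]
R13: Y=0.003236 on G[2,0]
R14: Y=0.005263 on G[1,0]
R15: Y=0.03788 on G[1,2]
R16: Y=0.03497 on G[2,1]
Imeter: z[2]−=0.0795, z[1]+=0.0795
solve → V1=0.006310, V2=-0.08858

R_eq = 1.194 Ω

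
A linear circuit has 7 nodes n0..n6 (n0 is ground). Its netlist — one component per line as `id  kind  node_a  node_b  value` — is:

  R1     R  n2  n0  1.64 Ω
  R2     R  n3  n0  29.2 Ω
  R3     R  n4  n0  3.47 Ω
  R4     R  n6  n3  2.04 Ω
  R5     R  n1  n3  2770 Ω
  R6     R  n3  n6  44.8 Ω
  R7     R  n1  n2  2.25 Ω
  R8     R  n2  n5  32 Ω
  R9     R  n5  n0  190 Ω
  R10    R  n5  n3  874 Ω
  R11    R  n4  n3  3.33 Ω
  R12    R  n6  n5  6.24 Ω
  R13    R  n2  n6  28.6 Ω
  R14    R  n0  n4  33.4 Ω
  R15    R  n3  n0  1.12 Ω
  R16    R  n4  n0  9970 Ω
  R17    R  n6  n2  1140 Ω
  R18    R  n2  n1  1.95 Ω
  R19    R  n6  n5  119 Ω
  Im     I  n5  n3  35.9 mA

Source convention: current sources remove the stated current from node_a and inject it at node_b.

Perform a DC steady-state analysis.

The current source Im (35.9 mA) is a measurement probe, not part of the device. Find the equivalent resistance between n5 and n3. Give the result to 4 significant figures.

R_eq = 6.141 Ω

MNA unknowns: 6 node voltages V₁..V_6
R1: Y=0.6098 on G[2,0]
R2: Y=0.03425 on G[3,0]
R3: Y=0.2882 on G[4,0]
R4: Y=0.4902 on G[6,3]
R5: Y=0.0003610 on G[1,3]
R6: Y=0.02232 on G[3,6]
R7: Y=0.4444 on G[1,2]
R8: Y=0.03125 on G[2,5]
R9: Y=0.005263 on G[5,0]
R10: Y=0.001144 on G[5,3]
R11: Y=0.3003 on G[4,3]
R12: Y=0.1603 on G[6,5]
R13: Y=0.03497 on G[2,6]
R14: Y=0.02994 on G[0,4]
R15: Y=0.8929 on G[3,0]
R16: Y=0.0001003 on G[4,0]
R17: Y=0.0008772 on G[6,2]
R18: Y=0.5128 on G[2,1]
R19: Y=0.008403 on G[6,5]
Im: z[5]−=0.0359, z[3]+=0.0359
solve → V1=-0.01218, V2=-0.01218, V3=0.007903, V4=0.003837, V5=-0.2126, V6=-0.04496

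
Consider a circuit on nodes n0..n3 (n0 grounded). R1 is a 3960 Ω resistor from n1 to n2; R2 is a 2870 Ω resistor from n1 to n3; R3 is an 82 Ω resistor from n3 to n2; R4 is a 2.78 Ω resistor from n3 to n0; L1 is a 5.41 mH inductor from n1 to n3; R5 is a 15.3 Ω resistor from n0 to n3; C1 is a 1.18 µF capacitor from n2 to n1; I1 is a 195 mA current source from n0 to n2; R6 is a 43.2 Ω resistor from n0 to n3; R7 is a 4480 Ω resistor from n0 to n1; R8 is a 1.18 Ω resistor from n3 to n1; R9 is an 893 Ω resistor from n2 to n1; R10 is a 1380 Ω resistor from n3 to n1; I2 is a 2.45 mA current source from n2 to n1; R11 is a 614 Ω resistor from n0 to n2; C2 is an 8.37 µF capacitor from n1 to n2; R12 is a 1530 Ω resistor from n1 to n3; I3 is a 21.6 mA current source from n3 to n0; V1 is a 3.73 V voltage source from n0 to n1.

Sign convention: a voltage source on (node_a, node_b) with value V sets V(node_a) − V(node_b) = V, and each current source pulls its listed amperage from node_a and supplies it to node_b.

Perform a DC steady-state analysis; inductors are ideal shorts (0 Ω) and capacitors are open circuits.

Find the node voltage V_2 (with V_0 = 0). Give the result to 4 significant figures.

Apply KCL at each of the 3 non-ground nodes and solve the resulting linear system.
Node n1: branches {R1, R2, L1, C1, R7, R8, R9, R10, I2, C2, R12, V1} → V_1 = -3.730
Node n2: branches {R1, R3, C1, I1, R9, I2, R11, C2} → V_2 = 9.341
Node n3: branches {R2, R3, R4, L1, R5, R6, R8, R10, R12, I3} → V_3 = -3.730
Source currents: i(L1)=-1.810, i(V1)=-1.831

9.341 V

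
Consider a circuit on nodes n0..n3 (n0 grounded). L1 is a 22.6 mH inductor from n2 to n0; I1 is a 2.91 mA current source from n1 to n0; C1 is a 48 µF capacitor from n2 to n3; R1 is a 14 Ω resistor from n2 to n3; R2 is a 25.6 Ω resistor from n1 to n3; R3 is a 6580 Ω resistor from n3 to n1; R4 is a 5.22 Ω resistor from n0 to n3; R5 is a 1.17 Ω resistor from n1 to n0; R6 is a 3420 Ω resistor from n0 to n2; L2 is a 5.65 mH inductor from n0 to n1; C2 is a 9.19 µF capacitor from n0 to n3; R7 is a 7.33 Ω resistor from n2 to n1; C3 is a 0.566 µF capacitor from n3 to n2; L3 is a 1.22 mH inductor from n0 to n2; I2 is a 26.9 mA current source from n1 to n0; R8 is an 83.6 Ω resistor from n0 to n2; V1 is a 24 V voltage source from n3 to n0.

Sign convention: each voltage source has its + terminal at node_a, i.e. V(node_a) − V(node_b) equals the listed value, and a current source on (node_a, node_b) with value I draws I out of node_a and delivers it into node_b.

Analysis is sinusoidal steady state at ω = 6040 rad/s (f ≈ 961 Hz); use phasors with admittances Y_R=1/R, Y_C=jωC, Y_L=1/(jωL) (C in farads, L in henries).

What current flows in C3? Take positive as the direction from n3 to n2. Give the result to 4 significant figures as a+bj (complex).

0.06205+0.005001j A

Apply KCL at each of the 3 non-ground nodes and solve the resulting linear system.
Node n1: branches {I1, R2, R3, R5, L2, R7, I2} → V_1 = 3.797+2.511j
Node n2: branches {L1, C1, R1, R6, R7, C3, L3, R8} → V_2 = 22.54+18.15j
Node n3: branches {C1, R1, R2, R3, R4, C2, C3, V1} → V_3 = 24.00+0.000j
Source currents: i(V1)=-10.82-0.3663j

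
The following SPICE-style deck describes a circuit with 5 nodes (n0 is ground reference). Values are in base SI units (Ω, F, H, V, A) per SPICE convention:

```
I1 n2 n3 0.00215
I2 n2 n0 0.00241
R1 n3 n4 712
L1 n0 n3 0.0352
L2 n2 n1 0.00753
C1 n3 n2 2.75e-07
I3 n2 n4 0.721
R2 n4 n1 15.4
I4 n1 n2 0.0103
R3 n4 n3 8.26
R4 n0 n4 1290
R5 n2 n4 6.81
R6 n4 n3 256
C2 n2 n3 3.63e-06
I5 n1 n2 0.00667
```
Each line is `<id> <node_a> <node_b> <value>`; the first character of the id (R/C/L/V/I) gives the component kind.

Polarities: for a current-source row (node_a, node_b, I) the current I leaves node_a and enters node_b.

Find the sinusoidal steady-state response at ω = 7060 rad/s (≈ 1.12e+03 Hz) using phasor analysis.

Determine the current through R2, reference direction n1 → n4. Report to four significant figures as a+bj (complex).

-0.03317+0.07478j A

Element admittances at ω=7060 rad/s:
  I1: injects 0.00215 A into n3 (from n2)
  I2: injects 0.00241 A into n0 (from n2)
  Y(R1) = 0.001404+0.000j S between n3,n4
  Y(L1) = 0.000-0.004024j S between n0,n3
  Y(L2) = 0.000-0.01881j S between n2,n1
  Y(C1) = 0.000+0.001942j S between n3,n2
  I3: injects 0.721 A into n4 (from n2)
  Y(R2) = 0.06494+0.000j S between n4,n1
  I4: injects 0.0103 A into n2 (from n1)
  Y(R3) = 0.1211+0.000j S between n4,n3
  Y(R4) = 0.0007752+0.000j S between n0,n4
  Y(R5) = 0.1468+0.000j S between n2,n4
  Y(R6) = 0.003906+0.000j S between n4,n3
  Y(C2) = 0.000+0.02563j S between n2,n3
  I5: injects 0.00667 A into n2 (from n1)
Assemble and solve the 4×4 MNA system:
  V(n1)=-0.2302+1.426j  V(n2)=-4.206+0.5647j  V(n3)=0.05286-0.6530j  V(n4)=0.2807+0.2744j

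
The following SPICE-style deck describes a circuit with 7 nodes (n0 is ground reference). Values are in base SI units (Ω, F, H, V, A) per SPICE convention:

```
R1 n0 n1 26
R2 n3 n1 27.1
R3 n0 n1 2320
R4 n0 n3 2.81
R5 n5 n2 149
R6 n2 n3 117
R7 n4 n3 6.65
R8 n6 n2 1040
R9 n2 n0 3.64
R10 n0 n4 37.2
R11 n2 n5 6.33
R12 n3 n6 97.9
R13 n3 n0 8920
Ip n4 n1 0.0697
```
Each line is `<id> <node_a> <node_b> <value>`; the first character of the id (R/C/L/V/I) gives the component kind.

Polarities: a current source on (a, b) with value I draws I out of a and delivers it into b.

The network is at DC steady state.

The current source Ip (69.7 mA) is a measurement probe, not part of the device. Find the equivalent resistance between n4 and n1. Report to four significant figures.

MNA unknowns: 6 node voltages V₁..V_6
R1: Y=0.03846 on G[0,1]
R2: Y=0.03690 on G[3,1]
R3: Y=0.0004310 on G[0,1]
R4: Y=0.3559 on G[0,3]
R5: Y=0.006711 on G[5,2]
R6: Y=0.008547 on G[2,3]
R7: Y=0.1504 on G[4,3]
R8: Y=0.0009615 on G[6,2]
R9: Y=0.2747 on G[2,0]
R10: Y=0.02688 on G[0,4]
R11: Y=0.1580 on G[2,5]
R12: Y=0.01021 on G[3,6]
R13: Y=0.0001121 on G[3,0]
Ip: z[4]−=0.0697, z[1]+=0.0697
solve → V1=0.8895, V2=-0.002054, V3=-0.06193, V4=-0.4458, V5=-0.002054, V6=-0.05678

R_eq = 19.16 Ω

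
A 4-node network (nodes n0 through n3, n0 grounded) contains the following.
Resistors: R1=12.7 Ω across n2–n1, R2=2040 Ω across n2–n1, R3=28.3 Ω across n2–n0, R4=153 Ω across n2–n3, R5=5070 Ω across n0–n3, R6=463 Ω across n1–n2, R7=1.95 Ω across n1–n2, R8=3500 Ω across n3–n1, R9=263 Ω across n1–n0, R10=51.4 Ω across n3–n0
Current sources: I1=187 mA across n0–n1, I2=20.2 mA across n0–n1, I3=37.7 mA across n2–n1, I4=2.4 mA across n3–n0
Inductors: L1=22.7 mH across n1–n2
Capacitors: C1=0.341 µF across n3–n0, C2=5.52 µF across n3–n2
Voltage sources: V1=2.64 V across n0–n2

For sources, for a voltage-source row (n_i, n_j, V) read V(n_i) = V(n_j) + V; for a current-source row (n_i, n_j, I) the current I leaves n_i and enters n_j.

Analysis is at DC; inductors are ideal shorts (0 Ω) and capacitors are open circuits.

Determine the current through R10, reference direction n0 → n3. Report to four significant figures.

0.01500 A

MNA unknowns: 3 node voltages V₁..V_3 plus 2 source currents (L1, V1)
R1: Y=0.07874 on G[2,1]
R2: Y=0.0004902 on G[2,1]
R3: Y=0.03534 on G[2,0]
I1: z[0]−=0.187, z[1]+=0.187
R4: Y=0.006536 on G[2,3]
R5: Y=0.0001972 on G[0,3]
R6: Y=0.002160 on G[1,2]
I2: z[0]−=0.0202, z[1]+=0.0202
I3: z[2]−=0.0377, z[1]+=0.0377
R7: Y=0.5128 on G[1,2]
L1: row V1−V2=0, i_L1 at 1,2
C1: Y=0.000 on G[3,0]
I4: z[3]−=0.0024, z[0]+=0.0024
R8: Y=0.0002857 on G[3,1]
R9: Y=0.003802 on G[1,0]
R10: Y=0.01946 on G[3,0]
C2: Y=0.000 on G[3,2]
V1: row V0−V2=2.64, i_V1 at 0,2
solve → V1=-2.640, V2=-2.640, V3=-0.7709
aux → i_L1=0.2555, i_V1=-0.3233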